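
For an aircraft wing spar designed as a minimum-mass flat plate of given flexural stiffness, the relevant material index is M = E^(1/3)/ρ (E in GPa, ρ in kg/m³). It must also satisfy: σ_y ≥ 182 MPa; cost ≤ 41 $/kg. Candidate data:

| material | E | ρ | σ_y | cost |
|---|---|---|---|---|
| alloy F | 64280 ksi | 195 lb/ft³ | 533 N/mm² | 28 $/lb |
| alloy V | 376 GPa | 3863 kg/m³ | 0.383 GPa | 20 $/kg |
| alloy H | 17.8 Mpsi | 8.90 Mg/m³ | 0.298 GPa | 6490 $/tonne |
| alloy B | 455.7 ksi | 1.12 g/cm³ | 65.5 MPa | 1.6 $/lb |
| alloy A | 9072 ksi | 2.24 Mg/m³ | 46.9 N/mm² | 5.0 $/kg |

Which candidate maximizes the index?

alloy V

Screen on constraints: σ_y ≥ 182 MPa; cost ≤ 41 $/kg. Survivors: alloy V, alloy H.
In SI units:
  alloy V: E = 376.0 GPa, ρ = 3863 kg/m³
  alloy H: E = 122.7 GPa, ρ = 8900 kg/m³
  alloy V: M = 1.87×10⁻³
  alloy H: M = 0.558×10⁻³
Alloy V has the largest M.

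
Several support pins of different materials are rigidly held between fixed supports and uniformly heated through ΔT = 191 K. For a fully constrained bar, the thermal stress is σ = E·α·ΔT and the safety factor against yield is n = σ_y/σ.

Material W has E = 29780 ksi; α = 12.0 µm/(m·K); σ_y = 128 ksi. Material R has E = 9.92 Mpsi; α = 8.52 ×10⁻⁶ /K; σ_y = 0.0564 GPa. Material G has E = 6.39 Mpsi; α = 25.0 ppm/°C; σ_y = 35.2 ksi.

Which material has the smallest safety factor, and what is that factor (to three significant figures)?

In consistent units (E in GPa, α in ×10⁻⁶/K, σ_y in MPa):
  material W: E = 205.3, α = 12.0, σ_y = 882.5 → σ = 471 MPa, n = 1.88
  material R: E = 68.40, α = 8.52, σ_y = 56.40 → σ = 111 MPa, n = 0.507
  material G: E = 44.06, α = 25.0, σ_y = 242.7 → σ = 210 MPa, n = 1.15
The minimum is material R at n = 0.507.

material R, n = 0.507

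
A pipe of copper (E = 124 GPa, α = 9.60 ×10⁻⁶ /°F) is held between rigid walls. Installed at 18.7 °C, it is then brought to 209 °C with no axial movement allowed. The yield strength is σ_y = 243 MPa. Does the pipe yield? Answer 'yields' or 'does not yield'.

yields

α = 9.60×10⁻⁶/°F × 9/5 = 17.3×10⁻⁶/K.
ΔT = 190.3 K. Constrained thermal stress σ = E·α·ΔT = 124.0×10³ MPa × 17.3×10⁻⁶ × 190.3 = 408 MPa (compressive).
Compare to σ_y = 243 MPa: σ ≥ σ_y, so it yields.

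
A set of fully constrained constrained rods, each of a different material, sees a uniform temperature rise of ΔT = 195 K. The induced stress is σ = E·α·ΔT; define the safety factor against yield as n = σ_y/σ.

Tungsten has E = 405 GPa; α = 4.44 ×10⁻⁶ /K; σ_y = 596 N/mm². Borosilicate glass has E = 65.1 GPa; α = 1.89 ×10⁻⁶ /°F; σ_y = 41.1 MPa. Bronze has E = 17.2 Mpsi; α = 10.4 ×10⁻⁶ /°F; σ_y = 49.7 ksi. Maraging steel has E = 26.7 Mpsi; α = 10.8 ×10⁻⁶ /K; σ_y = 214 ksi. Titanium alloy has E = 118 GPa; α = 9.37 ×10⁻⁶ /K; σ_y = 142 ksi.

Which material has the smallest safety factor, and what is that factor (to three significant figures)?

Per material, after unit conversion:
  tungsten: E = 405.0, α = 4.44, σ_y = 596.0 → σ = 351 MPa, n = 1.70
  borosilicate glass: E = 65.10, α = 3.40, σ_y = 41.10 → σ = 43.2 MPa, n = 0.952
  bronze: E = 118.6, α = 18.7, σ_y = 342.7 → σ = 433 MPa, n = 0.792
  maraging steel: E = 184.1, α = 10.8, σ_y = 1475 → σ = 388 MPa, n = 3.81
  titanium alloy: E = 118.0, α = 9.37, σ_y = 979.1 → σ = 216 MPa, n = 4.54
Bronze has the lowest safety factor, n = 0.792.

bronze, n = 0.792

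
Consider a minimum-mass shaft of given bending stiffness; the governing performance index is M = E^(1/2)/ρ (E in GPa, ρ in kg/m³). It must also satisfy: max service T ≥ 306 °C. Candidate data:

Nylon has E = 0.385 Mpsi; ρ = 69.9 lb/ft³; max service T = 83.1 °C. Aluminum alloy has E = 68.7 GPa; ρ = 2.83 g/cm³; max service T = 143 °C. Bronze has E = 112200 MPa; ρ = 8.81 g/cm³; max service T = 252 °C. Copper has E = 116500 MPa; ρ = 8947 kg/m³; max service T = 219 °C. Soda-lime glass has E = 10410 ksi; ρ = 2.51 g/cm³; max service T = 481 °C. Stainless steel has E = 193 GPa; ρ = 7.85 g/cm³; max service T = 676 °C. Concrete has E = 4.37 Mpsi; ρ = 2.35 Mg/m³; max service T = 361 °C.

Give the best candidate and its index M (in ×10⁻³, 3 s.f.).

soda-lime glass, M = 3.38×10⁻³

Screen on constraints: max service T ≥ 306 °C. Survivors: soda-lime glass, stainless steel, concrete.
Convert each candidate to consistent units, then evaluate M:
  soda-lime glass: E = 71.77 GPa, ρ = 2510 kg/m³
  stainless steel: E = 193.0 GPa, ρ = 7850 kg/m³
  concrete: E = 30.13 GPa, ρ = 2350 kg/m³
  soda-lime glass: M = 3.38×10⁻³
  concrete: M = 2.34×10⁻³
  stainless steel: M = 1.77×10⁻³
Highest index: soda-lime glass.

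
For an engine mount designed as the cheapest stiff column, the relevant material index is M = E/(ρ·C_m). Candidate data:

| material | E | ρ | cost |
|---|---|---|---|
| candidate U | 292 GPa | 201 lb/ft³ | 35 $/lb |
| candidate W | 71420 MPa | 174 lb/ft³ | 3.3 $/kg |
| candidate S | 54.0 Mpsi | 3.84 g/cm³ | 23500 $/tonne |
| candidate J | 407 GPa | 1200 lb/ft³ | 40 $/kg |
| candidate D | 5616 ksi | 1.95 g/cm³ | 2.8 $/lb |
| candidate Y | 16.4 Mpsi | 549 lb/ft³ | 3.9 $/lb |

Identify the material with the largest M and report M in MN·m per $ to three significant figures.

candidate W, M = 7.76 MN·m per $

In SI units:
  candidate U: E = 292.0 GPa, ρ = 3220 kg/m³, cost = 77.16 $/kg
  candidate W: E = 71.42 GPa, ρ = 2787 kg/m³, cost = 3.300 $/kg
  candidate S: E = 372.3 GPa, ρ = 3840 kg/m³, cost = 23.50 $/kg
  candidate J: E = 407.0 GPa, ρ = 19220 kg/m³, cost = 40.00 $/kg
  candidate D: E = 38.72 GPa, ρ = 1950 kg/m³, cost = 6.173 $/kg
  candidate Y: E = 113.1 GPa, ρ = 8794 kg/m³, cost = 8.598 $/kg
  candidate W: M = 7.76 MN·m per $
  candidate S: M = 4.13 MN·m per $
  candidate D: M = 3.22 MN·m per $
  candidate Y: M = 1.50 MN·m per $
  candidate U: M = 1.18 MN·m per $
  candidate J: M = 0.529 MN·m per $
Candidate W ranks first.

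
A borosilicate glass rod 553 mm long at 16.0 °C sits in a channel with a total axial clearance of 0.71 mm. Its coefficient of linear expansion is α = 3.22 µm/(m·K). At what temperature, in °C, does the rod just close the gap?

415 °C

α·L₀·ΔT = 0.71 mm ⇒ ΔT = 0.71 / (3.22×10⁻⁶ × 553.0) = 398.7 K.
T = 16.0 + 398.7 = 414.7 °C.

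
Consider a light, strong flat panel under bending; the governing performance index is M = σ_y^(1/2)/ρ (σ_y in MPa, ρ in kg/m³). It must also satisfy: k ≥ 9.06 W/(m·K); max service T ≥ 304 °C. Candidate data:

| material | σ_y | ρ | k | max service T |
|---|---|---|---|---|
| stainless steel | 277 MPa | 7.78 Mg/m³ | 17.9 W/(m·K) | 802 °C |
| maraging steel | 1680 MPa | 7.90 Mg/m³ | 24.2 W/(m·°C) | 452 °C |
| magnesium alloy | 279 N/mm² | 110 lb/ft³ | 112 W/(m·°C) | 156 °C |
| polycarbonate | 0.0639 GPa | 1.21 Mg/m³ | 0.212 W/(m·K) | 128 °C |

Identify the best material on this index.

Screen on constraints: k ≥ 9.06 W/(m·K); max service T ≥ 304 °C. Survivors: stainless steel, maraging steel.
In SI units:
  stainless steel: σ_y = 277.0 MPa, ρ = 7780 kg/m³
  maraging steel: σ_y = 1680 MPa, ρ = 7900 kg/m³
  maraging steel: M = 5.19×10⁻³
  stainless steel: M = 2.14×10⁻³
Maraging steel ranks first.

maraging steel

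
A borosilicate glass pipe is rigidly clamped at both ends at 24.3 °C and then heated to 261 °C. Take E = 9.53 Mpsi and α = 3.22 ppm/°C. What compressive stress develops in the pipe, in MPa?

E = 9.53 Mpsi = 65.71 GPa.
ΔT = 236.7 K. Constrained thermal stress σ = E·α·ΔT = 65.71×10³ MPa × 3.22×10⁻⁶ × 236.7 = 50.1 MPa (compressive).

50.1 MPa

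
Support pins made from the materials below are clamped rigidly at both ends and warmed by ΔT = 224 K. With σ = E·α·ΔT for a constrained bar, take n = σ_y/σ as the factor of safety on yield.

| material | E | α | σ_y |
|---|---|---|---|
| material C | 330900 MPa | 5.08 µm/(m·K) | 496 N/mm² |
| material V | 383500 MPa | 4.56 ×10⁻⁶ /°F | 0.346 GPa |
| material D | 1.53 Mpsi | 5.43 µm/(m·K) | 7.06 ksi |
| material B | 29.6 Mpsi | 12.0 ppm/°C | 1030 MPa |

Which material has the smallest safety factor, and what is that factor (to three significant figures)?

material V, n = 0.491

Converting E to GPa, α to ×10⁻⁶/K, σ_y to MPa, then σ and n for each:
  material C: E = 330.9, α = 5.08, σ_y = 496.0 → σ = 377 MPa, n = 1.32
  material V: E = 383.5, α = 8.21, σ_y = 346.0 → σ = 705 MPa, n = 0.491
  material D: E = 10.55, α = 5.43, σ_y = 48.68 → σ = 12.8 MPa, n = 3.79
  material B: E = 204.1, α = 12.0, σ_y = 1030 → σ = 549 MPa, n = 1.88
The minimum is material V at n = 0.491.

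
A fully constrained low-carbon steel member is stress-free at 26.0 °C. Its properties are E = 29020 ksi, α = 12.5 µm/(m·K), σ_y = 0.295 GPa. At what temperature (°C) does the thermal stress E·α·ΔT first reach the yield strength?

144 °C

E = 29020 ksi = 200.1 GPa.
σ_y = 0.295 GPa = 295.0 MPa.
E·α·ΔT = 295.0 MPa ⇒ ΔT = 295.0 / (200.1×10³ × 12.5×10⁻⁶) = 117.9 K.
T = 26.0 + 117.9 = 143.9 °C.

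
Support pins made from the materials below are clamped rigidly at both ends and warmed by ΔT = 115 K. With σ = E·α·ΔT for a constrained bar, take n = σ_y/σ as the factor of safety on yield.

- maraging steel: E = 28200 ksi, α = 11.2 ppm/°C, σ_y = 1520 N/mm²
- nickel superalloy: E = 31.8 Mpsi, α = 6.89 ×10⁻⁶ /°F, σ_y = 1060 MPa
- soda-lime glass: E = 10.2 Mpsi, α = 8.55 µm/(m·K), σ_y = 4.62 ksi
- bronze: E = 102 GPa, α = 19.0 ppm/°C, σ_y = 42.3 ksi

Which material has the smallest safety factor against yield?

soda-lime glass

With everything in SI (GPa, ×10⁻⁶/K, MPa):
  maraging steel: E = 194.4, α = 11.2, σ_y = 1520 → σ = 250 MPa, n = 6.07
  nickel superalloy: E = 219.3, α = 12.4, σ_y = 1060 → σ = 313 MPa, n = 3.39
  soda-lime glass: E = 70.33, α = 8.55, σ_y = 31.85 → σ = 69.1 MPa, n = 0.461
  bronze: E = 102.0, α = 19.0, σ_y = 291.6 → σ = 223 MPa, n = 1.31
Smallest n: soda-lime glass with n = 0.461.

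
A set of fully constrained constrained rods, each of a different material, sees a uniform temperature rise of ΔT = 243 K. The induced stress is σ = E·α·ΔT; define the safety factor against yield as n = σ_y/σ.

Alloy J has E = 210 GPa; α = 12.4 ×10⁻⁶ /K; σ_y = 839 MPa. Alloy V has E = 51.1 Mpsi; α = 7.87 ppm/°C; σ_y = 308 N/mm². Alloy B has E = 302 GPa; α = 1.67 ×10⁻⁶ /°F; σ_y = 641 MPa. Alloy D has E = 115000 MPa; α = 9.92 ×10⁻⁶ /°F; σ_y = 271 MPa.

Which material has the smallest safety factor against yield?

alloy V

Converting E to GPa, α to ×10⁻⁶/K, σ_y to MPa, then σ and n for each:
  alloy J: E = 210.0, α = 12.4, σ_y = 839.0 → σ = 633 MPa, n = 1.33
  alloy V: E = 352.3, α = 7.87, σ_y = 308.0 → σ = 674 MPa, n = 0.457
  alloy B: E = 302.0, α = 3.01, σ_y = 641.0 → σ = 221 MPa, n = 2.91
  alloy D: E = 115.0, α = 17.9, σ_y = 271.0 → σ = 499 MPa, n = 0.543
The minimum is alloy V at n = 0.457.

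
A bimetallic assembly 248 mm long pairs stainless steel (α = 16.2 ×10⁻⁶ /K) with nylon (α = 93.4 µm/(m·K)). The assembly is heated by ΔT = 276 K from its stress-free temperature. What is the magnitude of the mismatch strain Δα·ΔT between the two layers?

Δα = |16.2 − 93.4|×10⁻⁶/K = 77.2×10⁻⁶/K.
Mismatch strain = Δα·ΔT = 77.2×10⁻⁶ × 276.0 = 0.0213.

0.0213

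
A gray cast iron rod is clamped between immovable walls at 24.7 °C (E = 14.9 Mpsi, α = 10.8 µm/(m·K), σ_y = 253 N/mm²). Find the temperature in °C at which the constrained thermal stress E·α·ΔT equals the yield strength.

253 °C

E = 14.9 Mpsi = 102.7 GPa.
σ_y = 253 N/mm² = 253.0 MPa.
E·α·ΔT = 253.0 MPa ⇒ ΔT = 253.0 / (102.7×10³ × 10.8×10⁻⁶) = 228.0 K.
T = 24.7 + 228.0 = 252.7 °C.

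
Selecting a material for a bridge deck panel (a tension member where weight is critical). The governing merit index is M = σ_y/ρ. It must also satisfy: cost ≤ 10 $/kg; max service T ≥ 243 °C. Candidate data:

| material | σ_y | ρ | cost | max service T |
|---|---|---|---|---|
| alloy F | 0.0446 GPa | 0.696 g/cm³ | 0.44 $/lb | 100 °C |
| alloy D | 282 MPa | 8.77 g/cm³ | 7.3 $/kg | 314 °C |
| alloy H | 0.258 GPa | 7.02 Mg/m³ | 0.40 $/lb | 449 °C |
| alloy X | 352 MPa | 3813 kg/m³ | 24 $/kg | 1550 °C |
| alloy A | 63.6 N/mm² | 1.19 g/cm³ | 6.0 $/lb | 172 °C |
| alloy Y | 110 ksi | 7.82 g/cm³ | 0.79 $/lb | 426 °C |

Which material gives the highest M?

alloy Y

Screen on constraints: cost ≤ 10 $/kg; max service T ≥ 243 °C. Survivors: alloy D, alloy H, alloy Y.
After converting to SI:
  alloy D: σ_y = 282.0 MPa, ρ = 8770 kg/m³
  alloy H: σ_y = 258.0 MPa, ρ = 7020 kg/m³
  alloy Y: σ_y = 758.4 MPa, ρ = 7820 kg/m³
  alloy Y: M = 97.0 kN·m/kg
  alloy H: M = 36.8 kN·m/kg
  alloy D: M = 32.2 kN·m/kg
Alloy Y ranks first.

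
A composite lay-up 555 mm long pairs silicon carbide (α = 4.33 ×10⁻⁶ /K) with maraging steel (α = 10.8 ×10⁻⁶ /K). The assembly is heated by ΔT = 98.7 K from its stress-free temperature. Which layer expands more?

α(silicon carbide) = 4.33×10⁻⁶/K vs α(maraging steel) = 10.8×10⁻⁶/K.
Higher α expands more for the same ΔT: maraging steel.

maraging steel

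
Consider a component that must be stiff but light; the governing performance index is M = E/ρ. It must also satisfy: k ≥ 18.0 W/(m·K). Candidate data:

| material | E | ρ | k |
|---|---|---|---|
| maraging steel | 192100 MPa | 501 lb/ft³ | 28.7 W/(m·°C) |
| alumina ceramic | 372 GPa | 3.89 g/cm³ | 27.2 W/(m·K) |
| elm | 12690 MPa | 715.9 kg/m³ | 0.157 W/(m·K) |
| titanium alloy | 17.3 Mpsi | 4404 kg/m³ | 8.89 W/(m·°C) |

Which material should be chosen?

Screen on constraints: k ≥ 18.0 W/(m·K). Survivors: maraging steel, alumina ceramic.
In SI units:
  maraging steel: E = 192.1 GPa, ρ = 8025 kg/m³
  alumina ceramic: E = 372.0 GPa, ρ = 3890 kg/m³
  alumina ceramic: M = 95.6 MN·m/kg
  maraging steel: M = 23.9 MN·m/kg
Alumina ceramic ranks first.

alumina ceramic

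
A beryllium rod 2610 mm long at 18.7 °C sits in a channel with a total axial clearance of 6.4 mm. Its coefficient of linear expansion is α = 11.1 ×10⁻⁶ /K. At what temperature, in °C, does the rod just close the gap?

240 °C

α·L₀·ΔT = 6.4 mm ⇒ ΔT = 6.4 / (11.1×10⁻⁶ × 2610.0) = 220.9 K.
T = 18.7 + 220.9 = 239.6 °C.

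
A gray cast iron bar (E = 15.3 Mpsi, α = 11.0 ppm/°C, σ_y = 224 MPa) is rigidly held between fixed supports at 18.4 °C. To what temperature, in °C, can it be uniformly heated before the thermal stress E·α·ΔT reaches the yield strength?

211 °C

E = 15.3 Mpsi = 105.5 GPa.
E·α·ΔT = 224.0 MPa ⇒ ΔT = 224.0 / (105.5×10³ × 11.0×10⁻⁶) = 193.0 K.
T = 18.4 + 193.0 = 211.4 °C.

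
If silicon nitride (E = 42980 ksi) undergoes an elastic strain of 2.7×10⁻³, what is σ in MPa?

E = 42980 ksi = 296.3 GPa.
σ = E·ε = 296300 MPa × 2.7×10⁻³ = 800 MPa.

800 MPa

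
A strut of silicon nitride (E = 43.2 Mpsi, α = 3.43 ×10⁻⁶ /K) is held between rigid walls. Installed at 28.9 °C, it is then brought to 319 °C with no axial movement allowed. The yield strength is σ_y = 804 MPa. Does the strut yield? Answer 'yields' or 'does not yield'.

does not yield

E = 43.2 Mpsi = 297.9 GPa.
ΔT = 290.1 K. Constrained thermal stress σ = E·α·ΔT = 297.9×10³ MPa × 3.43×10⁻⁶ × 290.1 = 296 MPa (compressive).
Compare to σ_y = 804 MPa: σ < σ_y, so it does not yield.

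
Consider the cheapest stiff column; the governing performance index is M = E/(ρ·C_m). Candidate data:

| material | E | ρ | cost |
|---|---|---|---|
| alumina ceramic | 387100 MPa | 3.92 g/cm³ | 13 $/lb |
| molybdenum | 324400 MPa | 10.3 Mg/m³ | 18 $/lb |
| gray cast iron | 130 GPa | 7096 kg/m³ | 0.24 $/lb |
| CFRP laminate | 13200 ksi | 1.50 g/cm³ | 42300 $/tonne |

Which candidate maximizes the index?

gray cast iron

Normalizing units and computing the index:
  alumina ceramic: E = 387.1 GPa, ρ = 3920 kg/m³, cost = 28.66 $/kg
  molybdenum: E = 324.4 GPa, ρ = 10300 kg/m³, cost = 39.68 $/kg
  gray cast iron: E = 130.0 GPa, ρ = 7096 kg/m³, cost = 0.5291 $/kg
  CFRP laminate: E = 91.01 GPa, ρ = 1500 kg/m³, cost = 42.30 $/kg
  gray cast iron: M = 34.6 MN·m per $
  alumina ceramic: M = 3.45 MN·m per $
  CFRP laminate: M = 1.43 MN·m per $
  molybdenum: M = 0.794 MN·m per $
Highest index: gray cast iron.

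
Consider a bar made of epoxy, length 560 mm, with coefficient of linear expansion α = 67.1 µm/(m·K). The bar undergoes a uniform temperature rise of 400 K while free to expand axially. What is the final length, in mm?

ΔL = α·L₀·ΔT = 67.1×10⁻⁶ × 560 mm × 400.0 K = 15.0 mm.
L = L₀ + ΔL = 560 + 15.0 = 575.03 mm.

575.03 mm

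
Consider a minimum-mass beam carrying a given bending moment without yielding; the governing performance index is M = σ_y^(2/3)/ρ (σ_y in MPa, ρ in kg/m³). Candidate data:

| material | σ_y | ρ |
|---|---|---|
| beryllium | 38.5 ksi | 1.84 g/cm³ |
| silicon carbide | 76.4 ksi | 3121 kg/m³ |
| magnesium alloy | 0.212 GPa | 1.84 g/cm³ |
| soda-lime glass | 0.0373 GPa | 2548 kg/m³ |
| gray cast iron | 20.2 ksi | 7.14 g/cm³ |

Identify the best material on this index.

Normalizing units and computing the index:
  beryllium: σ_y = 265.4 MPa, ρ = 1840 kg/m³
  silicon carbide: σ_y = 526.8 MPa, ρ = 3121 kg/m³
  magnesium alloy: σ_y = 212.0 MPa, ρ = 1840 kg/m³
  soda-lime glass: σ_y = 37.30 MPa, ρ = 2548 kg/m³
  gray cast iron: σ_y = 139.3 MPa, ρ = 7140 kg/m³
  beryllium: M = 22.4×10⁻³
  silicon carbide: M = 20.9×10⁻³
  magnesium alloy: M = 19.3×10⁻³
  soda-lime glass: M = 4.38×10⁻³
  gray cast iron: M = 3.76×10⁻³
Highest index: beryllium.

beryllium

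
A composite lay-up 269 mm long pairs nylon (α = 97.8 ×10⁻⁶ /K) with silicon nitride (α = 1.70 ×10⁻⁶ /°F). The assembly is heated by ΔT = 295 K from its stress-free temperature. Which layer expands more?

nylon

silicon nitride: α = 1.70×10⁻⁶/°F × 9/5 = 3.06×10⁻⁶/K.
α(nylon) = 97.8×10⁻⁶/K vs α(silicon nitride) = 3.06×10⁻⁶/K.
Higher α expands more for the same ΔT: nylon.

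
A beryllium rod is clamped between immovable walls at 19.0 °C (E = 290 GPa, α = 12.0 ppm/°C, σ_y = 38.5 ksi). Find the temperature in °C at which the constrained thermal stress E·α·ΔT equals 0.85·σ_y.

σ_y = 38.5 ksi = 265.4 MPa.
E·α·ΔT = 225.6 MPa ⇒ ΔT = 225.6 / (290.0×10³ × 12.0×10⁻⁶) = 64.84 K.
T = 19.0 + 64.84 = 83.84 °C.

83.8 °C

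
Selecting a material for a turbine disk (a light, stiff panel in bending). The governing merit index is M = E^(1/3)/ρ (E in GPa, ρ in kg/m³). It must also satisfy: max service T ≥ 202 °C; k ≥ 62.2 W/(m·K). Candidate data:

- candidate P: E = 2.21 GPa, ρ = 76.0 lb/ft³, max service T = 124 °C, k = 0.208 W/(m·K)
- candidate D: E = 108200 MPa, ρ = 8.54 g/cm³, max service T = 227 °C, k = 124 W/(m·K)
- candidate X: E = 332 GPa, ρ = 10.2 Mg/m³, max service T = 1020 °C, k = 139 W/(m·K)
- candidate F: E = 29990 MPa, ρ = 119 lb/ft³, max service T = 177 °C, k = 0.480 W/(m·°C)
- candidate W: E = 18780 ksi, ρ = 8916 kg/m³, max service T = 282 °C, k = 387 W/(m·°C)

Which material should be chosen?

candidate X

Screen on constraints: max service T ≥ 202 °C; k ≥ 62.2 W/(m·K). Survivors: candidate D, candidate X, candidate W.
Putting every candidate on a common basis:
  candidate D: E = 108.2 GPa, ρ = 8540 kg/m³
  candidate X: E = 332.0 GPa, ρ = 10200 kg/m³
  candidate W: E = 129.5 GPa, ρ = 8916 kg/m³
  candidate X: M = 0.679×10⁻³
  candidate W: M = 0.567×10⁻³
  candidate D: M = 0.558×10⁻³
Candidate X ranks first.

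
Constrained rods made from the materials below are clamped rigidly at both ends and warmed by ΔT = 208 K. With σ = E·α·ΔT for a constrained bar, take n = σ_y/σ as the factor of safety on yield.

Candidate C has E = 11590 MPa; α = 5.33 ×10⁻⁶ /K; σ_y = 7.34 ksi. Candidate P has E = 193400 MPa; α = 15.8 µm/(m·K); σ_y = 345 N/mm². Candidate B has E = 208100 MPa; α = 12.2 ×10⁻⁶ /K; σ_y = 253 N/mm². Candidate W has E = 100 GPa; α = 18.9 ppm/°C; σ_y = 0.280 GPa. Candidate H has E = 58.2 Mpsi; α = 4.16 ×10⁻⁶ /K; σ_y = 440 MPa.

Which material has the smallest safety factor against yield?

With everything in SI (GPa, ×10⁻⁶/K, MPa):
  candidate C: E = 11.59, α = 5.33, σ_y = 50.61 → σ = 12.8 MPa, n = 3.94
  candidate P: E = 193.4, α = 15.8, σ_y = 345.0 → σ = 636 MPa, n = 0.543
  candidate B: E = 208.1, α = 12.2, σ_y = 253.0 → σ = 528 MPa, n = 0.479
  candidate W: E = 100.0, α = 18.9, σ_y = 280.0 → σ = 393 MPa, n = 0.712
  candidate H: E = 401.3, α = 4.16, σ_y = 440.0 → σ = 347 MPa, n = 1.27
Smallest n: candidate B with n = 0.479.

candidate B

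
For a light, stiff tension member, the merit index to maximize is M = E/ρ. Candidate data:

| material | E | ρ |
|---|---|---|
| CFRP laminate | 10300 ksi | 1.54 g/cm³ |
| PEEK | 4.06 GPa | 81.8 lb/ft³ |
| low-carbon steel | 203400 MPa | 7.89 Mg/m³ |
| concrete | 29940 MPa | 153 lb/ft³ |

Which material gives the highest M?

Convert each candidate to consistent units, then evaluate M:
  CFRP laminate: E = 71.02 GPa, ρ = 1540 kg/m³
  PEEK: E = 4.060 GPa, ρ = 1310 kg/m³
  low-carbon steel: E = 203.4 GPa, ρ = 7890 kg/m³
  concrete: E = 29.94 GPa, ρ = 2451 kg/m³
  CFRP laminate: M = 46.1 MN·m/kg
  low-carbon steel: M = 25.8 MN·m/kg
  concrete: M = 12.2 MN·m/kg
  PEEK: M = 3.10 MN·m/kg
Highest index: CFRP laminate.

CFRP laminate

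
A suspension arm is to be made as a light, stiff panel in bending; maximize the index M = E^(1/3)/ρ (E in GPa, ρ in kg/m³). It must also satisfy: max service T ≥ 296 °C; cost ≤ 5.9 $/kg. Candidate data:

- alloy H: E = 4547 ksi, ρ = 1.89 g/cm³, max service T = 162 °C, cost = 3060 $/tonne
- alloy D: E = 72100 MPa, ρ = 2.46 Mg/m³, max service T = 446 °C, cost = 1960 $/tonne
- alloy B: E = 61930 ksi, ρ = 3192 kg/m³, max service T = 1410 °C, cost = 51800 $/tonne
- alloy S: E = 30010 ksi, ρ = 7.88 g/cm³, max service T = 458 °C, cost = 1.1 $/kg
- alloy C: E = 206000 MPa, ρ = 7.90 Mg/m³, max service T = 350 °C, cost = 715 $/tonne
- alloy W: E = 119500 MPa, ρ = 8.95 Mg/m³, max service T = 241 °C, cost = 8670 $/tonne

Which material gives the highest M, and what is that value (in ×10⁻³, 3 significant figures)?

alloy D, M = 1.69×10⁻³

Screen on constraints: max service T ≥ 296 °C; cost ≤ 5.9 $/kg. Survivors: alloy D, alloy S, alloy C.
Normalizing units and computing the index:
  alloy D: E = 72.10 GPa, ρ = 2460 kg/m³
  alloy S: E = 206.9 GPa, ρ = 7880 kg/m³
  alloy C: E = 206.0 GPa, ρ = 7900 kg/m³
  alloy D: M = 1.69×10⁻³
  alloy S: M = 0.751×10⁻³
  alloy C: M = 0.748×10⁻³
The maximum is for alloy D.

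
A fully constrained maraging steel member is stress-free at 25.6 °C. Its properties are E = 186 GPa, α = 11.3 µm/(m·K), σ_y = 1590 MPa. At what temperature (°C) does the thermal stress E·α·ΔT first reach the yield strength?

E·α·ΔT = 1590 MPa ⇒ ΔT = 1590 / (186.0×10³ × 11.3×10⁻⁶) = 756.5 K.
T = 25.6 + 756.5 = 782.1 °C.

782 °C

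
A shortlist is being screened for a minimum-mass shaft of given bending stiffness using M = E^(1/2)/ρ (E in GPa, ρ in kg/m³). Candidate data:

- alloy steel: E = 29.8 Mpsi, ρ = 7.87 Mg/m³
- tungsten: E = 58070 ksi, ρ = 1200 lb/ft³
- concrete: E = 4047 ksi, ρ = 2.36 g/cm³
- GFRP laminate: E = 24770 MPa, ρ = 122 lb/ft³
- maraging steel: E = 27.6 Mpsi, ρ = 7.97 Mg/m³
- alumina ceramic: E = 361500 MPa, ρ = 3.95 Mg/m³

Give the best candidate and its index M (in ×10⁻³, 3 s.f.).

alumina ceramic, M = 4.81×10⁻³

In SI units:
  alloy steel: E = 205.5 GPa, ρ = 7870 kg/m³
  tungsten: E = 400.4 GPa, ρ = 19220 kg/m³
  concrete: E = 27.90 GPa, ρ = 2360 kg/m³
  GFRP laminate: E = 24.77 GPa, ρ = 1954 kg/m³
  maraging steel: E = 190.3 GPa, ρ = 7970 kg/m³
  alumina ceramic: E = 361.5 GPa, ρ = 3950 kg/m³
  alumina ceramic: M = 4.81×10⁻³
  GFRP laminate: M = 2.55×10⁻³
  concrete: M = 2.24×10⁻³
  alloy steel: M = 1.82×10⁻³
  maraging steel: M = 1.73×10⁻³
  tungsten: M = 1.04×10⁻³
Alumina ceramic ranks first.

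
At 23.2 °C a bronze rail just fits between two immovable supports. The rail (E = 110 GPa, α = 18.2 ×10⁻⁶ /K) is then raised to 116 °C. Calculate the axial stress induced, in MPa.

186 MPa

ΔT = 92.80 K. Constrained thermal stress σ = E·α·ΔT = 110.0×10³ MPa × 18.2×10⁻⁶ × 92.80 = 186 MPa (compressive).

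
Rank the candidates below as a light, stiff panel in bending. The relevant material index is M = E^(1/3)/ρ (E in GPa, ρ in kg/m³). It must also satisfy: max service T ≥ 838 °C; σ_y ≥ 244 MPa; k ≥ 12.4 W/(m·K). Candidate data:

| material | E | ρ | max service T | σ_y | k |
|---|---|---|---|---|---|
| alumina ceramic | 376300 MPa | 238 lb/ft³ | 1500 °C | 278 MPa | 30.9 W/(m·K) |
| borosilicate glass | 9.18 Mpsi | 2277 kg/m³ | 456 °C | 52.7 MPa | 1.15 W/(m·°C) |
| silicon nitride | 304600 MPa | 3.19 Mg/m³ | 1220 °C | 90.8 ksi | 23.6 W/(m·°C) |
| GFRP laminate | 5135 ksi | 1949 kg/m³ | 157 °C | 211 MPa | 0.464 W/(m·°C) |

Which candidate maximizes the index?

silicon nitride

Screen on constraints: max service T ≥ 838 °C; σ_y ≥ 244 MPa; k ≥ 12.4 W/(m·K). Survivors: alumina ceramic, silicon nitride.
Putting every candidate on a common basis:
  alumina ceramic: E = 376.3 GPa, ρ = 3812 kg/m³
  silicon nitride: E = 304.6 GPa, ρ = 3190 kg/m³
  silicon nitride: M = 2.11×10⁻³
  alumina ceramic: M = 1.89×10⁻³
Silicon nitride ranks first.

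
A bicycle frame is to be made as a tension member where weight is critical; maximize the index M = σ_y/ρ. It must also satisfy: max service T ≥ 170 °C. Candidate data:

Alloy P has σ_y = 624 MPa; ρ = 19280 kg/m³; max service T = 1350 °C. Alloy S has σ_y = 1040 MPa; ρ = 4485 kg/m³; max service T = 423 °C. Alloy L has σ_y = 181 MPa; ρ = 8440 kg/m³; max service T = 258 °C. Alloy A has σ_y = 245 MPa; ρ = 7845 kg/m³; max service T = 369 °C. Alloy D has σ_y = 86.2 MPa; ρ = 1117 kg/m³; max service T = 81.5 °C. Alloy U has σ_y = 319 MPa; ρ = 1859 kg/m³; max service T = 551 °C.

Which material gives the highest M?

alloy S

Screen on constraints: max service T ≥ 170 °C. Survivors: alloy P, alloy S, alloy L, alloy A, alloy U.
Computing M directly (units already consistent):
  alloy S: M = 232 kN·m/kg
  alloy U: M = 172 kN·m/kg
  alloy P: M = 32.4 kN·m/kg
  alloy A: M = 31.2 kN·m/kg
  alloy L: M = 21.4 kN·m/kg
Alloy S ranks first.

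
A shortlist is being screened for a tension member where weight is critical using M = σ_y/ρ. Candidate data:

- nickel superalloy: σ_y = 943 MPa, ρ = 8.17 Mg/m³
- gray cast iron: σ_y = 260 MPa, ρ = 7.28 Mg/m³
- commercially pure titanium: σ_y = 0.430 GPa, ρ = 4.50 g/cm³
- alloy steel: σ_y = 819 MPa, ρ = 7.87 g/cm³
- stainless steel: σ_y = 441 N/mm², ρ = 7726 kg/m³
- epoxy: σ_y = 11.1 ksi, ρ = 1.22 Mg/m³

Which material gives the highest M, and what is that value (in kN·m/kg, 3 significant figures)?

After converting to SI:
  nickel superalloy: σ_y = 943.0 MPa, ρ = 8170 kg/m³
  gray cast iron: σ_y = 260.0 MPa, ρ = 7280 kg/m³
  commercially pure titanium: σ_y = 430.0 MPa, ρ = 4500 kg/m³
  alloy steel: σ_y = 819.0 MPa, ρ = 7870 kg/m³
  stainless steel: σ_y = 441.0 MPa, ρ = 7726 kg/m³
  epoxy: σ_y = 76.53 MPa, ρ = 1220 kg/m³
  nickel superalloy: M = 115 kN·m/kg
  alloy steel: M = 104 kN·m/kg
  commercially pure titanium: M = 95.6 kN·m/kg
  epoxy: M = 62.7 kN·m/kg
  stainless steel: M = 57.1 kN·m/kg
  gray cast iron: M = 35.7 kN·m/kg
The maximum is for nickel superalloy.

nickel superalloy, M = 115 kN·m/kg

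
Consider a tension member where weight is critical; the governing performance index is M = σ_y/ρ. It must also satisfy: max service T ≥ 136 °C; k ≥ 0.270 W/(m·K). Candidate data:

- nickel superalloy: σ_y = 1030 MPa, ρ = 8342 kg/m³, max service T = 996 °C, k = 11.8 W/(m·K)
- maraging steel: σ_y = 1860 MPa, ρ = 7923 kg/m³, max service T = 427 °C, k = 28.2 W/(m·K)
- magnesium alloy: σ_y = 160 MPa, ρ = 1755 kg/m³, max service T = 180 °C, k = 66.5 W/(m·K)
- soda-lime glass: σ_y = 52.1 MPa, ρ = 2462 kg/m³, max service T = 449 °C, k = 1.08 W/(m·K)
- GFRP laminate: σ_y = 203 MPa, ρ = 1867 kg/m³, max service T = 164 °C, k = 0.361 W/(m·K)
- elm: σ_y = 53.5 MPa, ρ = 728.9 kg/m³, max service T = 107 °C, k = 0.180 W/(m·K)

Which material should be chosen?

maraging steel

Screen on constraints: max service T ≥ 136 °C; k ≥ 0.270 W/(m·K). Survivors: nickel superalloy, maraging steel, magnesium alloy, soda-lime glass, GFRP laminate.
Computing M directly (units already consistent):
  maraging steel: M = 235 kN·m/kg
  nickel superalloy: M = 123 kN·m/kg
  GFRP laminate: M = 109 kN·m/kg
  magnesium alloy: M = 91.2 kN·m/kg
  soda-lime glass: M = 21.2 kN·m/kg
Maraging steel has the largest M.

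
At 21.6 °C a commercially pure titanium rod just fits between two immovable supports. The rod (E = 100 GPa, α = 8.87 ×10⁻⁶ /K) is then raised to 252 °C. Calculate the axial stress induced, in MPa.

ΔT = 230.4 K. Constrained thermal stress σ = E·α·ΔT = 100.0×10³ MPa × 8.87×10⁻⁶ × 230.4 = 204 MPa (compressive).

204 MPa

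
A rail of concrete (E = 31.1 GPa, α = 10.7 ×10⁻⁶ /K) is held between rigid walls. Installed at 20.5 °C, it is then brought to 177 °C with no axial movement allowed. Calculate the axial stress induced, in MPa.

52.1 MPa

ΔT = 156.5 K. Constrained thermal stress σ = E·α·ΔT = 31.10×10³ MPa × 10.7×10⁻⁶ × 156.5 = 52.1 MPa (compressive).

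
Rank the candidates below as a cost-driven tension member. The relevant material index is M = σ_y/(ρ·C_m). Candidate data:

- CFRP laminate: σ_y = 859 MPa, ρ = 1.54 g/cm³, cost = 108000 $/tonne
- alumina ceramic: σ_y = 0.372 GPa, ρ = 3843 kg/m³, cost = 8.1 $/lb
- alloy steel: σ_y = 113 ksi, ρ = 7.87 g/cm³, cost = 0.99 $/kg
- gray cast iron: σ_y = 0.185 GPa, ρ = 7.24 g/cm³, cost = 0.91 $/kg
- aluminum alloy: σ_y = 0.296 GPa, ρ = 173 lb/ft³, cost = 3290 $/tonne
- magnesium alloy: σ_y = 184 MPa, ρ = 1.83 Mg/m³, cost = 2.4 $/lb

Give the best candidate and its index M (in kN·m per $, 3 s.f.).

In SI units:
  CFRP laminate: σ_y = 859.0 MPa, ρ = 1540 kg/m³, cost = 108.0 $/kg
  alumina ceramic: σ_y = 372.0 MPa, ρ = 3843 kg/m³, cost = 17.86 $/kg
  alloy steel: σ_y = 779.1 MPa, ρ = 7870 kg/m³, cost = 0.9900 $/kg
  gray cast iron: σ_y = 185.0 MPa, ρ = 7240 kg/m³, cost = 0.9100 $/kg
  aluminum alloy: σ_y = 296.0 MPa, ρ = 2771 kg/m³, cost = 3.290 $/kg
  magnesium alloy: σ_y = 184.0 MPa, ρ = 1830 kg/m³, cost = 5.291 $/kg
  alloy steel: M = 100 kN·m per $
  aluminum alloy: M = 32.5 kN·m per $
  gray cast iron: M = 28.1 kN·m per $
  magnesium alloy: M = 19.0 kN·m per $
  alumina ceramic: M = 5.42 kN·m per $
  CFRP laminate: M = 5.16 kN·m per $
Alloy steel ranks first.

alloy steel, M = 100 kN·m per $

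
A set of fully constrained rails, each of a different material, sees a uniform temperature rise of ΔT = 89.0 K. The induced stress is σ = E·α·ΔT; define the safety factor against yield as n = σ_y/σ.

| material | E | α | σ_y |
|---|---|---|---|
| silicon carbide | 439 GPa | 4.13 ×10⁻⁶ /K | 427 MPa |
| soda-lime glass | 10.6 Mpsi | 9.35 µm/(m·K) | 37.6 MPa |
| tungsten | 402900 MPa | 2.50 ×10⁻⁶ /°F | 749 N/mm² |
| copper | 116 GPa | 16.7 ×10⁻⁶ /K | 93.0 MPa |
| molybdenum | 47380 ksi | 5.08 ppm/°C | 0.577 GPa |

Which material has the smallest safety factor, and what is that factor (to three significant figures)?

copper, n = 0.539

Converting E to GPa, α to ×10⁻⁶/K, σ_y to MPa, then σ and n for each:
  silicon carbide: E = 439.0, α = 4.13, σ_y = 427.0 → σ = 161 MPa, n = 2.65
  soda-lime glass: E = 73.08, α = 9.35, σ_y = 37.60 → σ = 60.8 MPa, n = 0.618
  tungsten: E = 402.9, α = 4.50, σ_y = 749.0 → σ = 161 MPa, n = 4.64
  copper: E = 116.0, α = 16.7, σ_y = 93.00 → σ = 172 MPa, n = 0.539
  molybdenum: E = 326.7, α = 5.08, σ_y = 577.0 → σ = 148 MPa, n = 3.91
Copper has the lowest safety factor, n = 0.539.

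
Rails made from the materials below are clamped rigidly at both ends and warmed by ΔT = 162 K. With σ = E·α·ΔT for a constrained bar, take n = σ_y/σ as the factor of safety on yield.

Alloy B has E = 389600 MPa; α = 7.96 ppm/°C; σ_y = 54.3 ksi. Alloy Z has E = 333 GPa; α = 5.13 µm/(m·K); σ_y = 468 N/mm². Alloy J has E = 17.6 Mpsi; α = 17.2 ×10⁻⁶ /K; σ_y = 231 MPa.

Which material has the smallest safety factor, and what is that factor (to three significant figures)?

With everything in SI (GPa, ×10⁻⁶/K, MPa):
  alloy B: E = 389.6, α = 7.96, σ_y = 374.4 → σ = 502 MPa, n = 0.745
  alloy Z: E = 333.0, α = 5.13, σ_y = 468.0 → σ = 277 MPa, n = 1.69
  alloy J: E = 121.3, α = 17.2, σ_y = 231.0 → σ = 338 MPa, n = 0.683
The minimum is alloy J at n = 0.683.

alloy J, n = 0.683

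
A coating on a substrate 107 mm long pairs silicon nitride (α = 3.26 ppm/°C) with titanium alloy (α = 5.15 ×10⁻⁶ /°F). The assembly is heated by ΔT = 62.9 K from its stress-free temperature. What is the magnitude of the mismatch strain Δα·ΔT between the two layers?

titanium alloy: α = 5.15×10⁻⁶/°F × 9/5 = 9.27×10⁻⁶/K.
Δα = |3.26 − 9.27|×10⁻⁶/K = 6.01×10⁻⁶/K.
Mismatch strain = Δα·ΔT = 6.01×10⁻⁶ × 62.9 = 3.78×10⁻⁴.

3.78×10⁻⁴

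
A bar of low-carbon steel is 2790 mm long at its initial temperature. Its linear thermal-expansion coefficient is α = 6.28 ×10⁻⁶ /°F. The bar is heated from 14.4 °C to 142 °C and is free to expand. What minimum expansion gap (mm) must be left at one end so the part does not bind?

Convert α: 6.28×10⁻⁶/°F × (9/5) = 11.3×10⁻⁶/K.
ΔT = 142 − 14.4 = 127.6 K.
ΔL = α·L₀·ΔT = 11.3×10⁻⁶ × 2790 mm × 127.6 K = 4.02 mm.

4.02 mm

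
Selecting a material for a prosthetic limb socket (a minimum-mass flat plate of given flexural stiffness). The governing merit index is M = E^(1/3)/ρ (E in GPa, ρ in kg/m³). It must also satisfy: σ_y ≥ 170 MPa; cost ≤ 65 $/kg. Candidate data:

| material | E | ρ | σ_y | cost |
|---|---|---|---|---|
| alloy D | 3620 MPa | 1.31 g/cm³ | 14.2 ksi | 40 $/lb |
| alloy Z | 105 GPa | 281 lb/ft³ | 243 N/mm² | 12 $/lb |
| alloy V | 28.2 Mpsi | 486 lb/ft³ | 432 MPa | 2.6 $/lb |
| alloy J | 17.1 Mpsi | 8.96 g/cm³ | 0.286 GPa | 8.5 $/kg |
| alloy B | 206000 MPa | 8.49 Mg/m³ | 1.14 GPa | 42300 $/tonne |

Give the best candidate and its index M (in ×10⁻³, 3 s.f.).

alloy Z, M = 1.05×10⁻³

Screen on constraints: σ_y ≥ 170 MPa; cost ≤ 65 $/kg. Survivors: alloy Z, alloy V, alloy J, alloy B.
Normalizing units and computing the index:
  alloy Z: E = 105.0 GPa, ρ = 4501 kg/m³
  alloy V: E = 194.4 GPa, ρ = 7785 kg/m³
  alloy J: E = 117.9 GPa, ρ = 8960 kg/m³
  alloy B: E = 206.0 GPa, ρ = 8490 kg/m³
  alloy Z: M = 1.05×10⁻³
  alloy V: M = 0.744×10⁻³
  alloy B: M = 0.696×10⁻³
  alloy J: M = 0.547×10⁻³
Alloy Z ranks first.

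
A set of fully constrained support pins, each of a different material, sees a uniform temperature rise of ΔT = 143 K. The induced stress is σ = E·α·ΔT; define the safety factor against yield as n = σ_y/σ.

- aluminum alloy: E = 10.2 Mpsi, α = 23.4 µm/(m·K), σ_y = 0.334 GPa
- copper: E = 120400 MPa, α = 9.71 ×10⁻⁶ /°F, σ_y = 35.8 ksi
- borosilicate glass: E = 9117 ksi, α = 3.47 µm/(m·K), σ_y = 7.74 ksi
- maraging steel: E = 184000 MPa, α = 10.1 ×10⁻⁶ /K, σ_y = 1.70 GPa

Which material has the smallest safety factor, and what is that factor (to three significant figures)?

copper, n = 0.820

Per material, after unit conversion:
  aluminum alloy: E = 70.33, α = 23.4, σ_y = 334.0 → σ = 235 MPa, n = 1.42
  copper: E = 120.4, α = 17.5, σ_y = 246.8 → σ = 301 MPa, n = 0.820
  borosilicate glass: E = 62.86, α = 3.47, σ_y = 53.37 → σ = 31.2 MPa, n = 1.71
  maraging steel: E = 184.0, α = 10.1, σ_y = 1700 → σ = 266 MPa, n = 6.40
Copper has the lowest safety factor, n = 0.820.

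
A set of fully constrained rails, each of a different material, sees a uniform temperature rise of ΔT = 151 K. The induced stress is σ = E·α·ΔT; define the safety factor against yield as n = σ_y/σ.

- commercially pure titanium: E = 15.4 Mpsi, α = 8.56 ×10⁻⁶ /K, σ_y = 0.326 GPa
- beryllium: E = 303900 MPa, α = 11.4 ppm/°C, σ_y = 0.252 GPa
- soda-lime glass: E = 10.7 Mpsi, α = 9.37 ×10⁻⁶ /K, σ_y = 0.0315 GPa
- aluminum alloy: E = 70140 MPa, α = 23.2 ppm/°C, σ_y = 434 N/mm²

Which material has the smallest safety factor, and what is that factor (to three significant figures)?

In consistent units (E in GPa, α in ×10⁻⁶/K, σ_y in MPa):
  commercially pure titanium: E = 106.2, α = 8.56, σ_y = 326.0 → σ = 137 MPa, n = 2.38
  beryllium: E = 303.9, α = 11.4, σ_y = 252.0 → σ = 523 MPa, n = 0.482
  soda-lime glass: E = 73.77, α = 9.37, σ_y = 31.50 → σ = 104 MPa, n = 0.302
  aluminum alloy: E = 70.14, α = 23.2, σ_y = 434.0 → σ = 246 MPa, n = 1.77
Soda-lime glass has the lowest safety factor, n = 0.302.

soda-lime glass, n = 0.302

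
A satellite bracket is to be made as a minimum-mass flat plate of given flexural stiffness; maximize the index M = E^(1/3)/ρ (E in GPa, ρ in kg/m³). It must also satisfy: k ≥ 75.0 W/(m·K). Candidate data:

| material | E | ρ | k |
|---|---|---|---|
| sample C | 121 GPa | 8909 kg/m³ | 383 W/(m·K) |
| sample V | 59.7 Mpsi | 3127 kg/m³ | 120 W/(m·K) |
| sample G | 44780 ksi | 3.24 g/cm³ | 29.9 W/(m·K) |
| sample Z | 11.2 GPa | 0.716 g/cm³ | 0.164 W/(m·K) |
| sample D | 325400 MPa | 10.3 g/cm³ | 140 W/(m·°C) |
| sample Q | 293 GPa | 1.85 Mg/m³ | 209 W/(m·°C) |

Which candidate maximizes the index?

Screen on constraints: k ≥ 75.0 W/(m·K). Survivors: sample C, sample V, sample D, sample Q.
In SI units:
  sample C: E = 121.0 GPa, ρ = 8909 kg/m³
  sample V: E = 411.6 GPa, ρ = 3127 kg/m³
  sample D: E = 325.4 GPa, ρ = 10300 kg/m³
  sample Q: E = 293.0 GPa, ρ = 1850 kg/m³
  sample Q: M = 3.59×10⁻³
  sample V: M = 2.38×10⁻³
  sample D: M = 0.668×10⁻³
  sample C: M = 0.555×10⁻³
Highest index: sample Q.

sample Q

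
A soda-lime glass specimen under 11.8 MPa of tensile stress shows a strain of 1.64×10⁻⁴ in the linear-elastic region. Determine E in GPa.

72.0 GPa

E = σ/ε = 11.8 MPa / 1.64×10⁻⁴ = 71950 MPa = 72.0 GPa.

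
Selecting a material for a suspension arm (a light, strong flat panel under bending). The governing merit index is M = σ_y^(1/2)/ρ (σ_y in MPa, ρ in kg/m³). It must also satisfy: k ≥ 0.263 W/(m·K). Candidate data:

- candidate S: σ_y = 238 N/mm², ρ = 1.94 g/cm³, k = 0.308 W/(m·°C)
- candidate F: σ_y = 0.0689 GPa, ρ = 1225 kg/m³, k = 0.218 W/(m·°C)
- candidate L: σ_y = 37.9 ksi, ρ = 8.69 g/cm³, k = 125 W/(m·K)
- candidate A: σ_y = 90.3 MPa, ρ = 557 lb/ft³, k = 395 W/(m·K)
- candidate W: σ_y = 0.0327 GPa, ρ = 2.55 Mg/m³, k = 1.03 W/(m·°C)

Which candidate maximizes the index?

candidate S

Screen on constraints: k ≥ 0.263 W/(m·K). Survivors: candidate S, candidate L, candidate A, candidate W.
After converting to SI:
  candidate S: σ_y = 238.0 MPa, ρ = 1940 kg/m³
  candidate L: σ_y = 261.3 MPa, ρ = 8690 kg/m³
  candidate A: σ_y = 90.30 MPa, ρ = 8922 kg/m³
  candidate W: σ_y = 32.70 MPa, ρ = 2550 kg/m³
  candidate S: M = 7.95×10⁻³
  candidate W: M = 2.24×10⁻³
  candidate L: M = 1.86×10⁻³
  candidate A: M = 1.07×10⁻³
Candidate S has the largest M.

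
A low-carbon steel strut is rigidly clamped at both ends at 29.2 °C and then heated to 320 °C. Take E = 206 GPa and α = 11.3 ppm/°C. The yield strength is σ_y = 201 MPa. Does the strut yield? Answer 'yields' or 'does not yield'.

yields

ΔT = 290.8 K. Constrained thermal stress σ = E·α·ΔT = 206.0×10³ MPa × 11.3×10⁻⁶ × 290.8 = 677 MPa (compressive).
Compare to σ_y = 201 MPa: σ ≥ σ_y, so it yields.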